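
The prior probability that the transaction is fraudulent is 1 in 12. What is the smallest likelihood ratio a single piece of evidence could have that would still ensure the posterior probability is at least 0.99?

1089

Prior odds = (1/12)/(11/12) = 1/11.
Target odds = 0.99/0.01 = 99.
Required Bayes factor = 99 ÷ (1/11) = 1089.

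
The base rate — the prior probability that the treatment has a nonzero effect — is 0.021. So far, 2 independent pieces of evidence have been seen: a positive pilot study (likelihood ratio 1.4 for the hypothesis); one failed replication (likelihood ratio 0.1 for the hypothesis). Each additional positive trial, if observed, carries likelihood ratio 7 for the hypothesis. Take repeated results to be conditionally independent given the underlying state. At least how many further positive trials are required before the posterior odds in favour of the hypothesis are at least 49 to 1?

5

Prior odds = 0.021/0.979 = 21/979.
Combined Bayes factor of the evidence already in hand = 1.4 × 0.1 = 0.14.
Odds after that evidence = (21/979) × 0.14 = 147/48950.
Target odds = 49.
Need 7ⁿ ≥ 49 ÷ (147/48950) = 48950/3.
7⁴ = 2401 falls short of 48950/3 but 7⁵ = 16807 reaches it, so n = 5.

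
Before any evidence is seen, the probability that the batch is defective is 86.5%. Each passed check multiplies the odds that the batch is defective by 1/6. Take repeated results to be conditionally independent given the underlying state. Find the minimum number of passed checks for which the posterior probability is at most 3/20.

3

Prior odds = 0.865/0.135 = 173/27.
Likelihood ratio per passed check = 1/6.
Target posterior odds = 0.15/0.85 = 3/17.
Need (173/27) × (1/6)ⁿ ≤ 3/17, i.e. (1/6)ⁿ ≤ 81/2941.
(1/6)² = 1/36 is still above 81/2941 but (1/6)³ = 1/216 is at or below it, so n = 3.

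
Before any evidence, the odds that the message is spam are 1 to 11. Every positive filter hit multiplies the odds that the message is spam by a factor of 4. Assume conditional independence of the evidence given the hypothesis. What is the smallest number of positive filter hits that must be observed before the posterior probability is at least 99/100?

6

Prior odds = 1/11.
Likelihood ratio per positive filter hit = 4.
Target posterior odds = 0.99/0.01 = 99.
Require 4ⁿ ≥ 99 ÷ (1/11) = 1089.
4⁵ = 1024 falls short of 1089 but 4⁶ = 4096 reaches it, so n = 6.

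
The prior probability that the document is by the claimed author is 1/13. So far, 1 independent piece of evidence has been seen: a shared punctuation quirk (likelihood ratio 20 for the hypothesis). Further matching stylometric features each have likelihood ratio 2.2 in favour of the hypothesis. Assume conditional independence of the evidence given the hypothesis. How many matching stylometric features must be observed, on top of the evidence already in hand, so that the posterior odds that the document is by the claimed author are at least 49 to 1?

Prior odds = (1/13)/(12/13) = 1/12.
Bayes factor of the evidence already in hand = 20.
Odds after that evidence = (1/12) × 20 = 5/3.
Target odds = 49.
Need 2.2ⁿ ≥ 49 ÷ (5/3) = 29.4.
2.2⁴ = 23.4256 falls short of 29.4 but 2.2⁵ = 51.53632 reaches it, so n = 5.

5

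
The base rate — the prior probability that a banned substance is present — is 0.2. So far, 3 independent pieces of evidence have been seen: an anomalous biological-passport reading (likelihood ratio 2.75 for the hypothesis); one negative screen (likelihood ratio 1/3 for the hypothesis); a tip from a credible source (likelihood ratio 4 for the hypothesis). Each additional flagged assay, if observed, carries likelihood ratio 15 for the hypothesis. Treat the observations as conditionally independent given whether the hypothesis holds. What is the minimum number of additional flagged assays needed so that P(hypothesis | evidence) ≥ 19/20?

Prior odds = 0.2/0.8 = 0.25.
Combined Bayes factor of the evidence already in hand = 2.75 × (1/3) × 4 = 11/3.
Odds after that evidence = 0.25 × 11/3 = 11/12.
Target odds = 0.95/0.05 = 19.
Need 15ⁿ ≥ 19 ÷ (11/12) = 228/11.
15¹ = 15 falls short of 228/11 but 15² = 225 reaches it, so n = 2.

2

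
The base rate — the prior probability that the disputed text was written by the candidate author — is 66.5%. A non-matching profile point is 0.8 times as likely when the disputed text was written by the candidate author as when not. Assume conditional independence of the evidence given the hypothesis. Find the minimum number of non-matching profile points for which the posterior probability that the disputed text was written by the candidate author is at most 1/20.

Prior odds: 0.665 ÷ 0.335 = 133/67.
Likelihood ratio per non-matching profile point = 0.8.
Target odds: 0.05 ÷ 0.95 = 1/19.
Need (133/67) × 0.8ⁿ ≤ 1/19, i.e. 0.8ⁿ ≤ 67/2527.
0.8¹⁶ ≈0.0281475 is still above 67/2527 but 0.8¹⁷ ≈0.022518 is at or below it, so n = 17.

17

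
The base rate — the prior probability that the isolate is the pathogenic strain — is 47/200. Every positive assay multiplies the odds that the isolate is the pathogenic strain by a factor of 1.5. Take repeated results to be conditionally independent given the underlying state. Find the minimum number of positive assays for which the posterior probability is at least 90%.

Prior odds = 0.235/0.765 = 47/153.
Likelihood ratio per positive assay = 1.5.
Target odds: 0.9 ÷ 0.1 = 9.
Require 1.5ⁿ ≥ 9 ÷ (47/153) = 1377/47.
1.5⁸ = 25.62890625 falls short of 1377/47 but 1.5⁹ = 19683/512 reaches it, so n = 9.

9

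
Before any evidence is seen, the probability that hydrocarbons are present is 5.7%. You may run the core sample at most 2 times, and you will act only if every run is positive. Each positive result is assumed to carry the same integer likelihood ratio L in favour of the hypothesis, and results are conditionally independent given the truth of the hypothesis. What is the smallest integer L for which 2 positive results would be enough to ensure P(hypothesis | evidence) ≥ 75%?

Prior odds = 0.057/0.943 = 57/943.
Target odds = 0.75/0.25 = 3.
Need L² ≥ 3 ÷ (57/943) = 943/19.
7² = 49 < 943/19 ≤ 64 = 8², so L = 8.

8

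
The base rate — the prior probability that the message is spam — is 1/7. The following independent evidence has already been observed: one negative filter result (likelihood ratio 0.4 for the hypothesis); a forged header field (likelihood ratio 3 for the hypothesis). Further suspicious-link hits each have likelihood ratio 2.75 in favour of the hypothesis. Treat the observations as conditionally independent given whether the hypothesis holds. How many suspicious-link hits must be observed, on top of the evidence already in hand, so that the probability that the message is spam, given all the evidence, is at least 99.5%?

7

Prior odds = (1/7)/(6/7) = 1/6.
Combined Bayes factor of the evidence already in hand = 0.4 × 3 = 1.2.
Odds after that evidence = (1/6) × 1.2 = 0.2.
Target odds = 0.995/0.005 = 199.
Need 2.75ⁿ ≥ 199 ÷ 0.2 = 995.
2.75⁶ = 1771561/4096 falls short of 995 but 2.75⁷ = 19487171/16384 reaches it, so n = 7.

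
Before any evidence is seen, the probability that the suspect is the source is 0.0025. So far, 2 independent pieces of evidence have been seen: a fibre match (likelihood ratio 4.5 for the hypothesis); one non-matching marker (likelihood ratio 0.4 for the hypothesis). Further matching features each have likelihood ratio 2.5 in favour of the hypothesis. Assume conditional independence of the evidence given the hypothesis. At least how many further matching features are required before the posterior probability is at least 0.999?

Prior odds = 0.0025/0.9975 = 1/399.
Combined Bayes factor of the evidence already in hand = 4.5 × 0.4 = 1.8.
Odds after that evidence = (1/399) × 1.8 = 3/665.
Target odds = 0.999/0.001 = 999.
Need 2.5ⁿ ≥ 999 ÷ (3/665) = 221445.
2.5¹³ ≈149012 falls short of 221445 but 2.5¹⁴ ≈372529 reaches it, so n = 14.

14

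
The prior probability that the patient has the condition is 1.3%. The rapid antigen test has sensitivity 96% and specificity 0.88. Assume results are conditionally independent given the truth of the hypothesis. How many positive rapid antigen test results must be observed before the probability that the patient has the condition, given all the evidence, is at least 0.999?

6

Prior odds: 0.013 ÷ 0.987 = 13/987.
False-positive rate = 1 − 0.88 = 0.12; likelihood ratio of a positive = 0.96/0.12 = 8.
Target posterior odds = 0.999/0.001 = 999.
Need (13/987) × 8ⁿ ≥ 999, i.e. 8ⁿ ≥ 986013/13.
8⁵ = 32768 falls short of 986013/13 but 8⁶ = 262144 reaches it, so n = 6.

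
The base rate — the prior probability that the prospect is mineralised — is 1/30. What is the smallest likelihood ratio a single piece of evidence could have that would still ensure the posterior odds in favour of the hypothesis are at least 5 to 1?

145

Prior odds = (1/30)/(29/30) = 1/29.
Target odds = 5.
Required Bayes factor = 5 ÷ (1/29) = 145.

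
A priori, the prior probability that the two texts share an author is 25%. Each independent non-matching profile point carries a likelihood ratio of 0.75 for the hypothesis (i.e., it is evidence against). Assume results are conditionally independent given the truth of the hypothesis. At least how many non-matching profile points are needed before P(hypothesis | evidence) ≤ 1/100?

13

Prior odds: 0.25 ÷ 0.75 = 1/3.
Likelihood ratio per non-matching profile point = 0.75.
Target posterior odds = 0.01/0.99 = 1/99.
Require 0.75ⁿ ≤ 1/99 ÷ (1/3) = 1/33.
0.75¹² = 531441/16777216 is still above 1/33 but 0.75¹³ = 1594323/67108864 is at or below it, so n = 13.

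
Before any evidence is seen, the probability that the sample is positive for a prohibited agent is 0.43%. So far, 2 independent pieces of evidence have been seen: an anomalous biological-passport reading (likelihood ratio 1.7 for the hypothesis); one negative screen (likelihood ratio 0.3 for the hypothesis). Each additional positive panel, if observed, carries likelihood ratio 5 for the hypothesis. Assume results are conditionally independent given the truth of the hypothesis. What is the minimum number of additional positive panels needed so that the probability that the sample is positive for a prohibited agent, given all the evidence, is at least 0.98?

Prior odds = 0.0043/0.9957 = 43/9957.
Combined Bayes factor of the evidence already in hand = 1.7 × 0.3 = 0.51.
Odds after that evidence = (43/9957) × 0.51 = 731/331900.
Target odds = 0.98/0.02 = 49.
Need 5ⁿ ≥ 49 ÷ (731/331900) = 16263100/731.
5⁶ = 15625 falls short of 16263100/731 but 5⁷ = 78125 reaches it, so n = 7.

7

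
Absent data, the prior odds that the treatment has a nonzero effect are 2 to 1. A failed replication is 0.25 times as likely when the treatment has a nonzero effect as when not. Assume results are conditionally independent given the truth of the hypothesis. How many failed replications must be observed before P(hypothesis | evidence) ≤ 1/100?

4

Prior odds = 2.
Likelihood ratio per failed replication = 0.25.
Target posterior odds = 0.01/0.99 = 1/99.
Need 2 × 0.25ⁿ ≤ 1/99, i.e. 0.25ⁿ ≤ 1/198.
0.25³ = 0.015625 is still above 1/198 but 0.25⁴ = 0.00390625 is at or below it, so n = 4.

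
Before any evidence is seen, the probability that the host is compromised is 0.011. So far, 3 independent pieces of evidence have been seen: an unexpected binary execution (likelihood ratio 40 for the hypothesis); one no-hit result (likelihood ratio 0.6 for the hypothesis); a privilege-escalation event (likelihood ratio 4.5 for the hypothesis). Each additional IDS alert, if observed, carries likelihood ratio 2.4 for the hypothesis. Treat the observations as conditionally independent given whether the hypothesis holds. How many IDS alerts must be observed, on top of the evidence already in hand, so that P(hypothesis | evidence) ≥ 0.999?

8

Prior odds = 0.011/0.989 = 11/989.
Combined Bayes factor of the evidence already in hand = 40 × 0.6 × 4.5 = 108.
Odds after that evidence = (11/989) × 108 = 1188/989.
Target odds = 0.999/0.001 = 999.
Need 2.4ⁿ ≥ 999 ÷ (1188/989) = 36593/44.
2.4⁷ = 35831808/78125 falls short of 36593/44 but 2.4⁸ = 429981696/390625 reaches it, so n = 8.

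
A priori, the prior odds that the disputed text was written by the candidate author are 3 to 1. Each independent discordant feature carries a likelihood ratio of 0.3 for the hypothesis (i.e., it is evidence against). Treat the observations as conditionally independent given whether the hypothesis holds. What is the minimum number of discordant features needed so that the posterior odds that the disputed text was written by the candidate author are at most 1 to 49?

Prior odds = 3.
Likelihood ratio per discordant feature = 0.3.
Target odds = 1/49.
Need 3 × 0.3ⁿ ≤ 1/49, i.e. 0.3ⁿ ≤ 1/147.
0.3⁴ = 0.0081 is still above 1/147 but 0.3⁵ = 243/100000 is at or below it, so n = 5.

5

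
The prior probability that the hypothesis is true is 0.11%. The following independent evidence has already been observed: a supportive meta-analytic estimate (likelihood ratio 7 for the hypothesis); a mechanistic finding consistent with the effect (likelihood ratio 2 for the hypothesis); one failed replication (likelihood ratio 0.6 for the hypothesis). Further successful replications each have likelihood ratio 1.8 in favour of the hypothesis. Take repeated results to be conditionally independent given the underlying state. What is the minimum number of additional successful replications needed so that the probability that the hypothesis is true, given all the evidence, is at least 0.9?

12

Prior odds = 0.0011/0.9989 = 11/9989.
Combined Bayes factor of the evidence already in hand = 7 × 2 × 0.6 = 8.4.
Odds after that evidence = (11/9989) × 8.4 = 66/7135.
Target odds = 0.9/0.1 = 9.
Need 1.8ⁿ ≥ 9 ÷ (66/7135) = 21405/22.
1.8¹¹ ≈642.684 falls short of 21405/22 but 1.8¹² ≈1156.83 reaches it, so n = 12.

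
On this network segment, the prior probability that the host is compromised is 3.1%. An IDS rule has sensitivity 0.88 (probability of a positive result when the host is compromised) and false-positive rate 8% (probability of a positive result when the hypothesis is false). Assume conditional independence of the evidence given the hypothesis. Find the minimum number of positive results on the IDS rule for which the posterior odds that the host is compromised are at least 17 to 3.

3

Prior odds = 0.031/0.969 = 31/969.
Likelihood ratio of a positive result = 0.88/0.08 = 11.
Target odds = 17/3.
Require 11ⁿ ≥ 17/3 ÷ (31/969) = 5491/31.
11² = 121 falls short of 5491/31 but 11³ = 1331 reaches it, so n = 3.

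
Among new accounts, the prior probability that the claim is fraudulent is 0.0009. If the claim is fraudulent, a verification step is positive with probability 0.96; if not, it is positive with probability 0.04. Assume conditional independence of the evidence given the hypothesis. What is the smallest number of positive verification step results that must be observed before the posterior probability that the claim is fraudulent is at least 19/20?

Prior odds = 0.0009/0.9991 = 9/9991.
Likelihood ratio of a positive = 0.96/0.04 = 24.
Target odds: 0.95 ÷ 0.05 = 19.
Need (9/9991) × 24ⁿ ≥ 19, i.e. 24ⁿ ≥ 189829/9.
24³ = 13824 falls short of 189829/9 but 24⁴ = 331776 reaches it, so n = 4.

4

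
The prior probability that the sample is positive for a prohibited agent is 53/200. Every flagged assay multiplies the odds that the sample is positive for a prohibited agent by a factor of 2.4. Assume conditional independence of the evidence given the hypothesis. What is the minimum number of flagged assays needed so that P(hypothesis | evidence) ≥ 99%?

7

Prior odds: 0.265 ÷ 0.735 = 53/147.
Likelihood ratio per flagged assay = 2.4.
Target posterior odds = 0.99/0.01 = 99.
Require 2.4ⁿ ≥ 99 ÷ (53/147) = 14553/53.
2.4⁶ = 2985984/15625 falls short of 14553/53 but 2.4⁷ = 35831808/78125 reaches it, so n = 7.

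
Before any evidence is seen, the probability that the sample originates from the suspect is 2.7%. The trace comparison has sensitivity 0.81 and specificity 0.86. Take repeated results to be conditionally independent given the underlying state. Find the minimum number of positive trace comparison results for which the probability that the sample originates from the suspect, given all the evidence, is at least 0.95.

4

Prior odds = 0.027/0.973 = 27/973.
False-positive rate = 1 − 0.86 = 0.14; likelihood ratio of a positive = 0.81/0.14 = 81/14.
Target posterior odds = 0.95/0.05 = 19.
Require (81/14)ⁿ ≥ 19 ÷ (27/973) = 18487/27.
(81/14)³ = 531441/2744 falls short of 18487/27 but (81/14)⁴ = 43046721/38416 reaches it, so n = 4.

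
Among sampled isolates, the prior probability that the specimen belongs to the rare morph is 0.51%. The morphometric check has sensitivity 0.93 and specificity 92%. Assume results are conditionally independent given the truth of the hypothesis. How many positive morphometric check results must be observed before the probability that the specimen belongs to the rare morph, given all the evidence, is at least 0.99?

5

Prior odds: 0.0051 ÷ 0.9949 = 51/9949.
False-positive rate = 1 − 0.92 = 0.08; likelihood ratio of a positive = 0.93/0.08 = 11.625.
Target posterior odds = 0.99/0.01 = 99.
Need (51/9949) × 11.625ⁿ ≥ 99, i.e. 11.625ⁿ ≥ 328317/17.
11.625⁴ = 74805201/4096 falls short of 328317/17 but 11.625⁵ ≈212307 reaches it, so n = 5.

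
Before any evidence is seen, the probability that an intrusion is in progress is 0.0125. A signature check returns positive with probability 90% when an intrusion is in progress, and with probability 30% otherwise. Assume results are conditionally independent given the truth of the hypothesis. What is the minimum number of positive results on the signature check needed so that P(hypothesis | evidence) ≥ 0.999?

Prior odds = 0.0125/0.9875 = 1/79.
Likelihood ratio of a positive result = 0.9/0.3 = 3.
Target odds: 0.999 ÷ 0.001 = 999.
Require 3ⁿ ≥ 999 ÷ (1/79) = 78921.
3¹⁰ = 59049 falls short of 78921 but 3¹¹ = 177147 reaches it, so n = 11.

11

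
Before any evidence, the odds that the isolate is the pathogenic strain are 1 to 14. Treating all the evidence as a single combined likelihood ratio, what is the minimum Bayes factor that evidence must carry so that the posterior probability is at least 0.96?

336

Prior odds = 1/14.
Target odds = 0.96/0.04 = 24.
Required Bayes factor = 24 ÷ (1/14) = 336.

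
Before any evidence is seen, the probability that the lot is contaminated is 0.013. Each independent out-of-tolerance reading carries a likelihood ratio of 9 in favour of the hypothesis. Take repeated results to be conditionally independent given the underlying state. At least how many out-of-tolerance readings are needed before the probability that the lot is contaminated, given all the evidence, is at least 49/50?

4

Prior odds: 0.013 ÷ 0.987 = 13/987.
Likelihood ratio per out-of-tolerance reading = 9.
Target posterior odds = 0.98/0.02 = 49.
Require 9ⁿ ≥ 49 ÷ (13/987) = 48363/13.
9³ = 729 falls short of 48363/13 but 9⁴ = 6561 reaches it, so n = 4.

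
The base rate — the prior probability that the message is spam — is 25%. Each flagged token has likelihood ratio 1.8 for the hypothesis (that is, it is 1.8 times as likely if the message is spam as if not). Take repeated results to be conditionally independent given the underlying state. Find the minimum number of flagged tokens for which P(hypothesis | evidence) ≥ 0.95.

Prior odds = 0.25/0.75 = 1/3.
Likelihood ratio per flagged token = 1.8.
Target odds: 0.95 ÷ 0.05 = 19.
Need (1/3) × 1.8ⁿ ≥ 19, i.e. 1.8ⁿ ≥ 57.
1.8⁶ = 531441/15625 falls short of 57 but 1.8⁷ = 4782969/78125 reaches it, so n = 7.

7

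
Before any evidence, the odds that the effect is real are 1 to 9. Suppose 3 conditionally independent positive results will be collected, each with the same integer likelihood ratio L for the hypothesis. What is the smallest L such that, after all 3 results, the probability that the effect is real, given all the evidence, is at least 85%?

Prior odds = 1/9.
Target odds = 0.85/0.15 = 17/3.
Need L³ ≥ 17/3 ÷ (1/9) = 51.
3³ = 27 < 51 ≤ 64 = 4³, so L = 4.

4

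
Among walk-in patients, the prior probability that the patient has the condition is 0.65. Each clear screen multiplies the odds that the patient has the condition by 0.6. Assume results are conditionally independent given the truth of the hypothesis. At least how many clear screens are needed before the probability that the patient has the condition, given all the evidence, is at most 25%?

Prior odds = 0.65/0.35 = 13/7.
Likelihood ratio per clear screen = 0.6.
Target odds: 0.25 ÷ 0.75 = 1/3.
Need (13/7) × 0.6ⁿ ≤ 1/3, i.e. 0.6ⁿ ≤ 7/39.
0.6³ = 0.216 is still above 7/39 but 0.6⁴ = 0.1296 is at or below it, so n = 4.

4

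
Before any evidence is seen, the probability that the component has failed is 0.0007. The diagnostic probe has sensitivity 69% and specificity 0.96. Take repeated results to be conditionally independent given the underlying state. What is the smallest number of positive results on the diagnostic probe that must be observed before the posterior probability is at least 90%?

Prior odds: 0.0007 ÷ 0.9993 = 7/9993.
False-positive rate = 1 − 0.96 = 0.04; likelihood ratio of a positive = 0.69/0.04 = 17.25.
Target posterior odds = 0.9/0.1 = 9.
Require 17.25ⁿ ≥ 9 ÷ (7/9993) = 89937/7.
17.25³ = 5132.953125 falls short of 89937/7 but 17.25⁴ = 22667121/256 reaches it, so n = 4.

4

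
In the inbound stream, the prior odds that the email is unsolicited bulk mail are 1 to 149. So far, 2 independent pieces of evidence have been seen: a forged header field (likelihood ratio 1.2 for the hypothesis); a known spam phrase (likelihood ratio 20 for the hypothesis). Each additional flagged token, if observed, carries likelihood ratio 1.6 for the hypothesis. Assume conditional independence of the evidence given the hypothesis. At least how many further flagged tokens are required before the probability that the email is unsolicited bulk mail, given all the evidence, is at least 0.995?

16

Prior odds = 1/149.
Combined Bayes factor of the evidence already in hand = 1.2 × 20 = 24.
Odds after that evidence = (1/149) × 24 = 24/149.
Target odds = 0.995/0.005 = 199.
Need 1.6ⁿ ≥ 199 ÷ (24/149) = 29651/24.
1.6¹⁵ ≈1152.92 falls short of 29651/24 but 1.6¹⁶ ≈1844.67 reaches it, so n = 16.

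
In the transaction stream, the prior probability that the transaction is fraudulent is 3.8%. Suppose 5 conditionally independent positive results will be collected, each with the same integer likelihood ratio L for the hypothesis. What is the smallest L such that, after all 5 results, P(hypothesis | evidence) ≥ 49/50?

Prior odds = 0.038/0.962 = 19/481.
Target odds = 0.98/0.02 = 49.
Need L⁵ ≥ 49 ÷ (19/481) = 23569/19.
4⁵ = 1024 < 23569/19 ≤ 3125 = 5⁵, so L = 5.

5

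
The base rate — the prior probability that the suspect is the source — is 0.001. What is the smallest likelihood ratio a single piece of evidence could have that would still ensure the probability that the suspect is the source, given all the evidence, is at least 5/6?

4995

Prior odds = 0.001/0.999 = 1/999.
Target odds = (5/6)/(1/6) = 5.
Required Bayes factor = 5 ÷ (1/999) = 4995.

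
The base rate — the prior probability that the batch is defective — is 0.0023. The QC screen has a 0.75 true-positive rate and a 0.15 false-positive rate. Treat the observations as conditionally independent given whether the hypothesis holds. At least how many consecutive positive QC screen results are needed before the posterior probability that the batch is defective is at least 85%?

Prior odds = 0.0023/0.9977 = 23/9977.
Likelihood ratio of a positive result = 0.75/0.15 = 5.
Target odds: 0.85 ÷ 0.15 = 17/3.
Need (23/9977) × 5ⁿ ≥ 17/3, i.e. 5ⁿ ≥ 169609/69.
5⁴ = 625 falls short of 169609/69 but 5⁵ = 3125 reaches it, so n = 5.

5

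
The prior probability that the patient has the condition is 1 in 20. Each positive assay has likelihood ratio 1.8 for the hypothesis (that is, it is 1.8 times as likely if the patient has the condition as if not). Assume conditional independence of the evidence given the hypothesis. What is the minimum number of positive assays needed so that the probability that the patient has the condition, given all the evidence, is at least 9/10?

Prior odds = 0.05/0.95 = 1/19.
Likelihood ratio per positive assay = 1.8.
Target posterior odds = 0.9/0.1 = 9.
Require 1.8ⁿ ≥ 9 ÷ (1/19) = 171.
1.8⁸ = 43046721/390625 falls short of 171 but 1.8⁹ = 387420489/1953125 reaches it, so n = 9.

9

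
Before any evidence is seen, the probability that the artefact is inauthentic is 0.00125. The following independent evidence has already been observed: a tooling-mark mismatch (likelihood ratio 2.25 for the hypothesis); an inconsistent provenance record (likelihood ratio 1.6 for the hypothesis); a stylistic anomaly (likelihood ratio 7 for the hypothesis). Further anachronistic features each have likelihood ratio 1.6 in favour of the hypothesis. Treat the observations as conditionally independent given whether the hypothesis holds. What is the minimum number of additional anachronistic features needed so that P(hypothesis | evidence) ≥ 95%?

Prior odds = 0.00125/0.99875 = 1/799.
Combined Bayes factor of the evidence already in hand = 2.25 × 1.6 × 7 = 25.2.
Odds after that evidence = (1/799) × 25.2 = 126/3995.
Target odds = 0.95/0.05 = 19.
Need 1.6ⁿ ≥ 19 ÷ (126/3995) = 75905/126.
1.6¹³ ≈450.36 falls short of 75905/126 but 1.6¹⁴ ≈720.576 reaches it, so n = 14.

14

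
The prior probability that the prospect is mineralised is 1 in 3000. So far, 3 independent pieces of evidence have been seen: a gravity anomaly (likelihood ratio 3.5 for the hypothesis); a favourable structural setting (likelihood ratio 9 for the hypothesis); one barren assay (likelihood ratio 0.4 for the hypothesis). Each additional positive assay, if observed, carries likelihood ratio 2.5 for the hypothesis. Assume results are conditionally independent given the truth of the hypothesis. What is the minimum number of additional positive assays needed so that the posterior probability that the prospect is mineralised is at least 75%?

8

Prior odds = (1/3000)/(2999/3000) = 1/2999.
Combined Bayes factor of the evidence already in hand = 3.5 × 9 × 0.4 = 12.6.
Odds after that evidence = (1/2999) × 12.6 = 63/14995.
Target odds = 0.75/0.25 = 3.
Need 2.5ⁿ ≥ 3 ÷ (63/14995) = 14995/21.
2.5⁷ = 610.3515625 falls short of 14995/21 but 2.5⁸ = 390625/256 reaches it, so n = 8.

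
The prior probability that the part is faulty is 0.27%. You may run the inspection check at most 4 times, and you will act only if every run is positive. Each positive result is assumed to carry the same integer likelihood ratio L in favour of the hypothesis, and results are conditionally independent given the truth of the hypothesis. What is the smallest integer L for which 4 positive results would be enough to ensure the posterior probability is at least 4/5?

Prior odds = 0.0027/0.9973 = 27/9973.
Target odds = 0.8/0.2 = 4.
Need L⁴ ≥ 4 ÷ (27/9973) = 39892/27.
6⁴ = 1296 < 39892/27 ≤ 2401 = 7⁴, so L = 7.

7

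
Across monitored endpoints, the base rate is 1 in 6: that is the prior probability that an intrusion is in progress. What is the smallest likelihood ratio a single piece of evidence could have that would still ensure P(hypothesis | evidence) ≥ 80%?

20

Prior odds = (1/6)/(5/6) = 0.2.
Target odds = 0.8/0.2 = 4.
Required Bayes factor = 4 ÷ 0.2 = 20.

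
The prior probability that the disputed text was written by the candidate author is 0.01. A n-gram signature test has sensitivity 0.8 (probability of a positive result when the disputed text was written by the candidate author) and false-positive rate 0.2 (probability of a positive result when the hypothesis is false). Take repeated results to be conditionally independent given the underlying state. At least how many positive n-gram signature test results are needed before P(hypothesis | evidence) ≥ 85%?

Prior odds = 0.01/0.99 = 1/99.
Likelihood ratio of a positive result = 0.8/0.2 = 4.
Target posterior odds = 0.85/0.15 = 17/3.
Require 4ⁿ ≥ 17/3 ÷ (1/99) = 561.
4⁴ = 256 falls short of 561 but 4⁵ = 1024 reaches it, so n = 5.

5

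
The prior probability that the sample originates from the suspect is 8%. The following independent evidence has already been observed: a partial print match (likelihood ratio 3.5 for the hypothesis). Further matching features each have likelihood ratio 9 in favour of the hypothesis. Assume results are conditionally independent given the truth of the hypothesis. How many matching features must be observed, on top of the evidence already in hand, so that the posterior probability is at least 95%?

2

Prior odds = 0.08/0.92 = 2/23.
Bayes factor of the evidence already in hand = 3.5.
Odds after that evidence = (2/23) × 3.5 = 7/23.
Target odds = 0.95/0.05 = 19.
Need 9ⁿ ≥ 19 ÷ (7/23) = 437/7.
9¹ = 9 falls short of 437/7 but 9² = 81 reaches it, so n = 2.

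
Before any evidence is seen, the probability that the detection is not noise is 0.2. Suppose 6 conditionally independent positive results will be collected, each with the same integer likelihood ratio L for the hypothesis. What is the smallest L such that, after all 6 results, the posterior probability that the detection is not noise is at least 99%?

3

Prior odds = 0.2/0.8 = 0.25.
Target odds = 0.99/0.01 = 99.
Need L⁶ ≥ 99 ÷ 0.25 = 396.
2⁶ = 64 < 396 ≤ 729 = 3⁶, so L = 3.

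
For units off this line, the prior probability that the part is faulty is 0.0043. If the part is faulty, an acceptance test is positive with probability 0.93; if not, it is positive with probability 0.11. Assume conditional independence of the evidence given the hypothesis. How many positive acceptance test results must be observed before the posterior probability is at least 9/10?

Prior odds: 0.0043 ÷ 0.9957 = 43/9957.
Likelihood ratio of a positive = 0.93/0.11 = 93/11.
Target posterior odds = 0.9/0.1 = 9.
Require (93/11)ⁿ ≥ 9 ÷ (43/9957) = 89613/43.
(93/11)³ = 804357/1331 falls short of 89613/43 but (93/11)⁴ = 74805201/14641 reaches it, so n = 4.

4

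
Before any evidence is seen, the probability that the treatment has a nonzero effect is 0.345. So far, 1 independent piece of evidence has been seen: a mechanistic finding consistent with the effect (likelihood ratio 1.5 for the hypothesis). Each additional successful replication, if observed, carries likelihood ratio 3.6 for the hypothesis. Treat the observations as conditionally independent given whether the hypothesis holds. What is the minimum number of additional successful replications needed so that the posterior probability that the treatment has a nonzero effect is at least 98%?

4

Prior odds = 0.345/0.655 = 69/131.
Bayes factor of the evidence already in hand = 1.5.
Odds after that evidence = (69/131) × 1.5 = 207/262.
Target odds = 0.98/0.02 = 49.
Need 3.6ⁿ ≥ 49 ÷ (207/262) = 12838/207.
3.6³ = 46.656 falls short of 12838/207 but 3.6⁴ = 167.9616 reaches it, so n = 4.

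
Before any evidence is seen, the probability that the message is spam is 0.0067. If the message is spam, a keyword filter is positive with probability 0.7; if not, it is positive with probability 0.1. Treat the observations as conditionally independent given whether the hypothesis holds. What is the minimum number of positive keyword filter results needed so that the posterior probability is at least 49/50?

Prior odds = 0.0067/0.9933 = 67/9933.
Likelihood ratio of a positive = 0.7/0.1 = 7.
Target odds: 0.98 ÷ 0.02 = 49.
Need (67/9933) × 7ⁿ ≥ 49, i.e. 7ⁿ ≥ 486717/67.
7⁴ = 2401 falls short of 486717/67 but 7⁵ = 16807 reaches it, so n = 5.

5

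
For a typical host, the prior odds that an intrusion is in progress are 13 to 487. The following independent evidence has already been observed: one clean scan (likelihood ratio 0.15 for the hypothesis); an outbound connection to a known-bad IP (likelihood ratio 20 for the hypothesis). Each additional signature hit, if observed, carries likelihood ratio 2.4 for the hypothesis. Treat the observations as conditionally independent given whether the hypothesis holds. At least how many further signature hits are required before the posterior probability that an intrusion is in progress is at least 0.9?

Prior odds = 13/487.
Combined Bayes factor of the evidence already in hand = 0.15 × 20 = 3.
Odds after that evidence = (13/487) × 3 = 39/487.
Target odds = 0.9/0.1 = 9.
Need 2.4ⁿ ≥ 9 ÷ (39/487) = 1461/13.
2.4⁵ = 79.62624 falls short of 1461/13 but 2.4⁶ = 2985984/15625 reaches it, so n = 6.

6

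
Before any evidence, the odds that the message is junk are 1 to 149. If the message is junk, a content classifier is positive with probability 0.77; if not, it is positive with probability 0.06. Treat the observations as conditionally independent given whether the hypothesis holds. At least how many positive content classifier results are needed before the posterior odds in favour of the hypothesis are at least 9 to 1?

3

Prior odds = 1/149.
Likelihood ratio of a positive = 0.77/0.06 = 77/6.
Target odds = 9.
Need (1/149) × (77/6)ⁿ ≥ 9, i.e. (77/6)ⁿ ≥ 1341.
(77/6)² = 5929/36 falls short of 1341 but (77/6)³ = 456533/216 reaches it, so n = 3.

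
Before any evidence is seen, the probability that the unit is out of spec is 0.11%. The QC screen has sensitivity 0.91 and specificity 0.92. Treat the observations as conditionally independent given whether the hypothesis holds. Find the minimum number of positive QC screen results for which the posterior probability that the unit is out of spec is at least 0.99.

Prior odds: 0.0011 ÷ 0.9989 = 11/9989.
False-positive rate = 1 − 0.92 = 0.08; likelihood ratio of a positive = 0.91/0.08 = 11.375.
Target odds: 0.99 ÷ 0.01 = 99.
Need (11/9989) × 11.375ⁿ ≥ 99, i.e. 11.375ⁿ ≥ 89901.
11.375⁴ = 68574961/4096 falls short of 89901 but 11.375⁵ ≈190439 reaches it, so n = 5.

5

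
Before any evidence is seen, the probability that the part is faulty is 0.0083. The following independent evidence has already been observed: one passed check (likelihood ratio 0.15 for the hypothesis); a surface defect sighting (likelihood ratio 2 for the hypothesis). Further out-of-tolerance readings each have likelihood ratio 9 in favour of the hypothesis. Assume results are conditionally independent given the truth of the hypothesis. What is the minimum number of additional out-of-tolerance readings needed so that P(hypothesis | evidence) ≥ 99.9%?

Prior odds = 0.0083/0.9917 = 83/9917.
Combined Bayes factor of the evidence already in hand = 0.15 × 2 = 0.3.
Odds after that evidence = (83/9917) × 0.3 = 249/99170.
Target odds = 0.999/0.001 = 999.
Need 9ⁿ ≥ 999 ÷ (249/99170) = 33023610/83.
9⁵ = 59049 falls short of 33023610/83 but 9⁶ = 531441 reaches it, so n = 6.

6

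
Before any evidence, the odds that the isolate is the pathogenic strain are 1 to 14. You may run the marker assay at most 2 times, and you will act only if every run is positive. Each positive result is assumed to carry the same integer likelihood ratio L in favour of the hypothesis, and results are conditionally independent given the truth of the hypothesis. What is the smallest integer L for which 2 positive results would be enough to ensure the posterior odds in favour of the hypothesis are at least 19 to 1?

17

Prior odds = 1/14.
Target odds = 19.
Need L² ≥ 19 ÷ (1/14) = 266.
16² = 256 < 266 ≤ 289 = 17², so L = 17.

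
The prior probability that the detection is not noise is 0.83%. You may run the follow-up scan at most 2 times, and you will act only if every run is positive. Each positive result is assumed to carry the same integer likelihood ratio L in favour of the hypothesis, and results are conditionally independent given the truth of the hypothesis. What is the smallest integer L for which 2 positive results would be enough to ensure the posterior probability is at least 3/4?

Prior odds = 0.0083/0.9917 = 83/9917.
Target odds = 0.75/0.25 = 3.
Need L² ≥ 3 ÷ (83/9917) = 29751/83.
18² = 324 < 29751/83 ≤ 361 = 19², so L = 19.

19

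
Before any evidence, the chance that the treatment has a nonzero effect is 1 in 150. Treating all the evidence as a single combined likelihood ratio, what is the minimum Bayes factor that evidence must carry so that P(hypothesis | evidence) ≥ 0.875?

1043

Prior odds = (1/150)/(149/150) = 1/149.
Target odds = 0.875/0.125 = 7.
Required Bayes factor = 7 ÷ (1/149) = 1043.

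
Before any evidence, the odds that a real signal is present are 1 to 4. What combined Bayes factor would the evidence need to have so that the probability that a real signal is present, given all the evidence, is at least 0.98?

196

Prior odds = 0.25.
Target odds = 0.98/0.02 = 49.
Required Bayes factor = 49 ÷ 0.25 = 196.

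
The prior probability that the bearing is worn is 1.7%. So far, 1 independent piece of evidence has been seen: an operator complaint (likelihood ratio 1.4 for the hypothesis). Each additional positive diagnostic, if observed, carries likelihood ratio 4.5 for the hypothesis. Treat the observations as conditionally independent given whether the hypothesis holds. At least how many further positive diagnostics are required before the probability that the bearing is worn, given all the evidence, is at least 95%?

5

Prior odds = 0.017/0.983 = 17/983.
Bayes factor of the evidence already in hand = 1.4.
Odds after that evidence = (17/983) × 1.4 = 119/4915.
Target odds = 0.95/0.05 = 19.
Need 4.5ⁿ ≥ 19 ÷ (119/4915) = 93385/119.
4.5⁴ = 410.0625 falls short of 93385/119 but 4.5⁵ = 1845.28125 reaches it, so n = 5.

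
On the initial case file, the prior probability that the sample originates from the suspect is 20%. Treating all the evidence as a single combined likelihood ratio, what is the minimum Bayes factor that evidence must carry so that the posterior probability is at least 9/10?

Prior odds = 0.2/0.8 = 0.25.
Target odds = 0.9/0.1 = 9.
Required Bayes factor = 9 ÷ 0.25 = 36.

36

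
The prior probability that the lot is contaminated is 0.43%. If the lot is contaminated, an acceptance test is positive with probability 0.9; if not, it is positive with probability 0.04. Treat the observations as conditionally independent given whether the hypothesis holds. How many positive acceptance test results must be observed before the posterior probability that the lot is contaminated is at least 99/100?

Prior odds: 0.0043 ÷ 0.9957 = 43/9957.
Likelihood ratio of a positive = 0.9/0.04 = 22.5.
Target odds: 0.99 ÷ 0.01 = 99.
Need (43/9957) × 22.5ⁿ ≥ 99, i.e. 22.5ⁿ ≥ 985743/43.
22.5³ = 11390.625 falls short of 985743/43 but 22.5⁴ = 256289.0625 reaches it, so n = 4.

4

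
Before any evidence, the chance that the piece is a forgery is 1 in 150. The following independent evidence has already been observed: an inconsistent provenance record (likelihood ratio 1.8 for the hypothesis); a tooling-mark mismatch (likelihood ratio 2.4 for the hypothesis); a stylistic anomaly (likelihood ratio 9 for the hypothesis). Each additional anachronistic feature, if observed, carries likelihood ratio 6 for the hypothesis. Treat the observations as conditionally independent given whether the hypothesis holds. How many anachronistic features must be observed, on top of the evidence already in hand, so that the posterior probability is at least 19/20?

Prior odds = (1/150)/(149/150) = 1/149.
Combined Bayes factor of the evidence already in hand = 1.8 × 2.4 × 9 = 38.88.
Odds after that evidence = (1/149) × 38.88 = 972/3725.
Target odds = 0.95/0.05 = 19.
Need 6ⁿ ≥ 19 ÷ (972/3725) = 70775/972.
6² = 36 falls short of 70775/972 but 6³ = 216 reaches it, so n = 3.

3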